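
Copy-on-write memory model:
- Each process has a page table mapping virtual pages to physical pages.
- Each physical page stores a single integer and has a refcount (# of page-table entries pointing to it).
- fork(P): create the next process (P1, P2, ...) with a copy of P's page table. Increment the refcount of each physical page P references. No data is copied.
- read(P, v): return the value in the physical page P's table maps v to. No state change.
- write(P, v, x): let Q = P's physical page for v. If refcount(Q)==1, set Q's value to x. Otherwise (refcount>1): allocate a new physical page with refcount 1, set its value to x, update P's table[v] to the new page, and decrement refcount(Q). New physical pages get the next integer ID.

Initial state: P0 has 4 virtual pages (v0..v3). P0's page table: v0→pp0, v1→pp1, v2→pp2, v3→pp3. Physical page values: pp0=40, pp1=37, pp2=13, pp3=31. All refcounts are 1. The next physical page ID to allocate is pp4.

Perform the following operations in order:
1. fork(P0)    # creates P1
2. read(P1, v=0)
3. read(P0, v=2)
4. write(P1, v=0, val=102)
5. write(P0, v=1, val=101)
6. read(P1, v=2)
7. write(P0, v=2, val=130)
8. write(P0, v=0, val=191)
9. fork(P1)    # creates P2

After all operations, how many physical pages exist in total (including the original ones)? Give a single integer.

Answer: 7

Derivation:
Op 1: fork(P0) -> P1. 4 ppages; refcounts: pp0:2 pp1:2 pp2:2 pp3:2
Op 2: read(P1, v0) -> 40. No state change.
Op 3: read(P0, v2) -> 13. No state change.
Op 4: write(P1, v0, 102). refcount(pp0)=2>1 -> COPY to pp4. 5 ppages; refcounts: pp0:1 pp1:2 pp2:2 pp3:2 pp4:1
Op 5: write(P0, v1, 101). refcount(pp1)=2>1 -> COPY to pp5. 6 ppages; refcounts: pp0:1 pp1:1 pp2:2 pp3:2 pp4:1 pp5:1
Op 6: read(P1, v2) -> 13. No state change.
Op 7: write(P0, v2, 130). refcount(pp2)=2>1 -> COPY to pp6. 7 ppages; refcounts: pp0:1 pp1:1 pp2:1 pp3:2 pp4:1 pp5:1 pp6:1
Op 8: write(P0, v0, 191). refcount(pp0)=1 -> write in place. 7 ppages; refcounts: pp0:1 pp1:1 pp2:1 pp3:2 pp4:1 pp5:1 pp6:1
Op 9: fork(P1) -> P2. 7 ppages; refcounts: pp0:1 pp1:2 pp2:2 pp3:3 pp4:2 pp5:1 pp6:1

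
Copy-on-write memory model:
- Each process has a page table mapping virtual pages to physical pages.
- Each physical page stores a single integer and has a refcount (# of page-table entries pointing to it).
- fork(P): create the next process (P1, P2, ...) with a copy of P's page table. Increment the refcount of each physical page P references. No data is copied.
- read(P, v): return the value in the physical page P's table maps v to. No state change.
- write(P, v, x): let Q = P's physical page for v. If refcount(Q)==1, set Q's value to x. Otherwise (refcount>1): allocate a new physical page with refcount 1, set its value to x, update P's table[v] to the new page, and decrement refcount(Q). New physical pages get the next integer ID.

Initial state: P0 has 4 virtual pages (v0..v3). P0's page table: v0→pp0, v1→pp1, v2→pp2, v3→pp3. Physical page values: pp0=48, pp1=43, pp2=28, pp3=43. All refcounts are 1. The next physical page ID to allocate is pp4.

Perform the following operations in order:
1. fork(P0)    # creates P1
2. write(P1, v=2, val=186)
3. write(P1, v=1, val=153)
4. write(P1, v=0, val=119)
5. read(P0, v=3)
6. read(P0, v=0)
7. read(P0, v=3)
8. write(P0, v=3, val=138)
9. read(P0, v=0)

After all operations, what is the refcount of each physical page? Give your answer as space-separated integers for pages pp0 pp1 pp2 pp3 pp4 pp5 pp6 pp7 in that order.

Op 1: fork(P0) -> P1. 4 ppages; refcounts: pp0:2 pp1:2 pp2:2 pp3:2
Op 2: write(P1, v2, 186). refcount(pp2)=2>1 -> COPY to pp4. 5 ppages; refcounts: pp0:2 pp1:2 pp2:1 pp3:2 pp4:1
Op 3: write(P1, v1, 153). refcount(pp1)=2>1 -> COPY to pp5. 6 ppages; refcounts: pp0:2 pp1:1 pp2:1 pp3:2 pp4:1 pp5:1
Op 4: write(P1, v0, 119). refcount(pp0)=2>1 -> COPY to pp6. 7 ppages; refcounts: pp0:1 pp1:1 pp2:1 pp3:2 pp4:1 pp5:1 pp6:1
Op 5: read(P0, v3) -> 43. No state change.
Op 6: read(P0, v0) -> 48. No state change.
Op 7: read(P0, v3) -> 43. No state change.
Op 8: write(P0, v3, 138). refcount(pp3)=2>1 -> COPY to pp7. 8 ppages; refcounts: pp0:1 pp1:1 pp2:1 pp3:1 pp4:1 pp5:1 pp6:1 pp7:1
Op 9: read(P0, v0) -> 48. No state change.

Answer: 1 1 1 1 1 1 1 1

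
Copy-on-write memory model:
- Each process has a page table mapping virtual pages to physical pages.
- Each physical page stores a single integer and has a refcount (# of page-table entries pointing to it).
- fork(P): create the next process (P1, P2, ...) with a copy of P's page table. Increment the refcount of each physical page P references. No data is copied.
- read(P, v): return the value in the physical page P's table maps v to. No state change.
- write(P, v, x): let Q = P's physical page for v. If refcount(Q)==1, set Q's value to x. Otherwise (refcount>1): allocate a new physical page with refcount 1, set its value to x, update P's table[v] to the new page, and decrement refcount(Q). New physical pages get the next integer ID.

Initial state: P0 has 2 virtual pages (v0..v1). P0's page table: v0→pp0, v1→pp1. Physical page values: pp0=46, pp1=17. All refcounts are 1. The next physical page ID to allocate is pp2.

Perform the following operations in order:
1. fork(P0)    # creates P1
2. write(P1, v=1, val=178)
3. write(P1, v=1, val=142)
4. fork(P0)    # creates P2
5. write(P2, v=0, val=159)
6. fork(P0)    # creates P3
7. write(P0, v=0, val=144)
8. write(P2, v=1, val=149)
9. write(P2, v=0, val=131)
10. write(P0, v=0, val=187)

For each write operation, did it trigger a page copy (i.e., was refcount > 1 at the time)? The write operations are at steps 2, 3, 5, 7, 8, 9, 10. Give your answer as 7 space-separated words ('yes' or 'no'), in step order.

Op 1: fork(P0) -> P1. 2 ppages; refcounts: pp0:2 pp1:2
Op 2: write(P1, v1, 178). refcount(pp1)=2>1 -> COPY to pp2. 3 ppages; refcounts: pp0:2 pp1:1 pp2:1
Op 3: write(P1, v1, 142). refcount(pp2)=1 -> write in place. 3 ppages; refcounts: pp0:2 pp1:1 pp2:1
Op 4: fork(P0) -> P2. 3 ppages; refcounts: pp0:3 pp1:2 pp2:1
Op 5: write(P2, v0, 159). refcount(pp0)=3>1 -> COPY to pp3. 4 ppages; refcounts: pp0:2 pp1:2 pp2:1 pp3:1
Op 6: fork(P0) -> P3. 4 ppages; refcounts: pp0:3 pp1:3 pp2:1 pp3:1
Op 7: write(P0, v0, 144). refcount(pp0)=3>1 -> COPY to pp4. 5 ppages; refcounts: pp0:2 pp1:3 pp2:1 pp3:1 pp4:1
Op 8: write(P2, v1, 149). refcount(pp1)=3>1 -> COPY to pp5. 6 ppages; refcounts: pp0:2 pp1:2 pp2:1 pp3:1 pp4:1 pp5:1
Op 9: write(P2, v0, 131). refcount(pp3)=1 -> write in place. 6 ppages; refcounts: pp0:2 pp1:2 pp2:1 pp3:1 pp4:1 pp5:1
Op 10: write(P0, v0, 187). refcount(pp4)=1 -> write in place. 6 ppages; refcounts: pp0:2 pp1:2 pp2:1 pp3:1 pp4:1 pp5:1

yes no yes yes yes no no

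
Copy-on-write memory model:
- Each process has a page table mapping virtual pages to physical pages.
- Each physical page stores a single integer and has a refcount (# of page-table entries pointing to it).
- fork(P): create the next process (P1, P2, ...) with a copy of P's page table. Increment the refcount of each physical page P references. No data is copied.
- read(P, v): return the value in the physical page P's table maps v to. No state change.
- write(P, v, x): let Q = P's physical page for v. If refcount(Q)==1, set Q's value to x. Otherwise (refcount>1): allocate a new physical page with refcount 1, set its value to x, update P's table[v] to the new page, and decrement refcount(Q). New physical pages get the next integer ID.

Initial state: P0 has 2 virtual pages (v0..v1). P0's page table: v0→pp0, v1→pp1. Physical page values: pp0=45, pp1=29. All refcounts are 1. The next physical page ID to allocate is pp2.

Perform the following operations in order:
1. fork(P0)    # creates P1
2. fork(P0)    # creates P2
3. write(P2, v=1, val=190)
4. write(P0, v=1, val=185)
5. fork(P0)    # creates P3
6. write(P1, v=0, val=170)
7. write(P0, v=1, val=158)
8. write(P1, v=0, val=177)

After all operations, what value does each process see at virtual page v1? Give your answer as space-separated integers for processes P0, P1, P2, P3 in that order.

Answer: 158 29 190 185

Derivation:
Op 1: fork(P0) -> P1. 2 ppages; refcounts: pp0:2 pp1:2
Op 2: fork(P0) -> P2. 2 ppages; refcounts: pp0:3 pp1:3
Op 3: write(P2, v1, 190). refcount(pp1)=3>1 -> COPY to pp2. 3 ppages; refcounts: pp0:3 pp1:2 pp2:1
Op 4: write(P0, v1, 185). refcount(pp1)=2>1 -> COPY to pp3. 4 ppages; refcounts: pp0:3 pp1:1 pp2:1 pp3:1
Op 5: fork(P0) -> P3. 4 ppages; refcounts: pp0:4 pp1:1 pp2:1 pp3:2
Op 6: write(P1, v0, 170). refcount(pp0)=4>1 -> COPY to pp4. 5 ppages; refcounts: pp0:3 pp1:1 pp2:1 pp3:2 pp4:1
Op 7: write(P0, v1, 158). refcount(pp3)=2>1 -> COPY to pp5. 6 ppages; refcounts: pp0:3 pp1:1 pp2:1 pp3:1 pp4:1 pp5:1
Op 8: write(P1, v0, 177). refcount(pp4)=1 -> write in place. 6 ppages; refcounts: pp0:3 pp1:1 pp2:1 pp3:1 pp4:1 pp5:1
P0: v1 -> pp5 = 158
P1: v1 -> pp1 = 29
P2: v1 -> pp2 = 190
P3: v1 -> pp3 = 185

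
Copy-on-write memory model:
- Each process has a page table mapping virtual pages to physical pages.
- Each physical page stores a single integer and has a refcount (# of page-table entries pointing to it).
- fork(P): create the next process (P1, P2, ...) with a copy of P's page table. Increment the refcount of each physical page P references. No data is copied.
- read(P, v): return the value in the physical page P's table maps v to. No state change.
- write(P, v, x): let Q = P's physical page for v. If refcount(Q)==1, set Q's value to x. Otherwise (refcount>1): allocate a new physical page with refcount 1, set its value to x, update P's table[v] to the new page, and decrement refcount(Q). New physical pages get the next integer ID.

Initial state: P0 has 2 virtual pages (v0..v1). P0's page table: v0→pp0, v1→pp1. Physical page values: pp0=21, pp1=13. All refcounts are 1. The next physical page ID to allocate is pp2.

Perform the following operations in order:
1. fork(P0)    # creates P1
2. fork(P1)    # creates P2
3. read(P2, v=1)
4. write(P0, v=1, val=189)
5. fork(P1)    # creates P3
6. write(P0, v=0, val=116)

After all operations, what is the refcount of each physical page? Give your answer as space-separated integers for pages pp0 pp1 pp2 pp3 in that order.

Answer: 3 3 1 1

Derivation:
Op 1: fork(P0) -> P1. 2 ppages; refcounts: pp0:2 pp1:2
Op 2: fork(P1) -> P2. 2 ppages; refcounts: pp0:3 pp1:3
Op 3: read(P2, v1) -> 13. No state change.
Op 4: write(P0, v1, 189). refcount(pp1)=3>1 -> COPY to pp2. 3 ppages; refcounts: pp0:3 pp1:2 pp2:1
Op 5: fork(P1) -> P3. 3 ppages; refcounts: pp0:4 pp1:3 pp2:1
Op 6: write(P0, v0, 116). refcount(pp0)=4>1 -> COPY to pp3. 4 ppages; refcounts: pp0:3 pp1:3 pp2:1 pp3:1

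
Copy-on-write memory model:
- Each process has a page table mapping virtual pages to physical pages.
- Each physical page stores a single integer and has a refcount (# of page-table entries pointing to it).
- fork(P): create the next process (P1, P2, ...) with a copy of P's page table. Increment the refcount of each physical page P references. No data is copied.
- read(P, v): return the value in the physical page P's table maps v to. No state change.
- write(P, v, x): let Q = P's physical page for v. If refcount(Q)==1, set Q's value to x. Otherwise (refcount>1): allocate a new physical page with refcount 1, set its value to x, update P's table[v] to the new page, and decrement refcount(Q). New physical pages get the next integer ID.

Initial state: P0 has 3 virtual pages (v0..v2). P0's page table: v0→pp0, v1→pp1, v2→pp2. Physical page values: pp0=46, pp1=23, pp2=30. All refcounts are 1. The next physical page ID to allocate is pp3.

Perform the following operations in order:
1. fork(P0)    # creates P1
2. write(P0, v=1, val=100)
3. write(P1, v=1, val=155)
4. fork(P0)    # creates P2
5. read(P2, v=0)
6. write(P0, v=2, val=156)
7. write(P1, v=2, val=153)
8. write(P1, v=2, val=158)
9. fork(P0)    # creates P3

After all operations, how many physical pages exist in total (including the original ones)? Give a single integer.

Answer: 6

Derivation:
Op 1: fork(P0) -> P1. 3 ppages; refcounts: pp0:2 pp1:2 pp2:2
Op 2: write(P0, v1, 100). refcount(pp1)=2>1 -> COPY to pp3. 4 ppages; refcounts: pp0:2 pp1:1 pp2:2 pp3:1
Op 3: write(P1, v1, 155). refcount(pp1)=1 -> write in place. 4 ppages; refcounts: pp0:2 pp1:1 pp2:2 pp3:1
Op 4: fork(P0) -> P2. 4 ppages; refcounts: pp0:3 pp1:1 pp2:3 pp3:2
Op 5: read(P2, v0) -> 46. No state change.
Op 6: write(P0, v2, 156). refcount(pp2)=3>1 -> COPY to pp4. 5 ppages; refcounts: pp0:3 pp1:1 pp2:2 pp3:2 pp4:1
Op 7: write(P1, v2, 153). refcount(pp2)=2>1 -> COPY to pp5. 6 ppages; refcounts: pp0:3 pp1:1 pp2:1 pp3:2 pp4:1 pp5:1
Op 8: write(P1, v2, 158). refcount(pp5)=1 -> write in place. 6 ppages; refcounts: pp0:3 pp1:1 pp2:1 pp3:2 pp4:1 pp5:1
Op 9: fork(P0) -> P3. 6 ppages; refcounts: pp0:4 pp1:1 pp2:1 pp3:3 pp4:2 pp5:1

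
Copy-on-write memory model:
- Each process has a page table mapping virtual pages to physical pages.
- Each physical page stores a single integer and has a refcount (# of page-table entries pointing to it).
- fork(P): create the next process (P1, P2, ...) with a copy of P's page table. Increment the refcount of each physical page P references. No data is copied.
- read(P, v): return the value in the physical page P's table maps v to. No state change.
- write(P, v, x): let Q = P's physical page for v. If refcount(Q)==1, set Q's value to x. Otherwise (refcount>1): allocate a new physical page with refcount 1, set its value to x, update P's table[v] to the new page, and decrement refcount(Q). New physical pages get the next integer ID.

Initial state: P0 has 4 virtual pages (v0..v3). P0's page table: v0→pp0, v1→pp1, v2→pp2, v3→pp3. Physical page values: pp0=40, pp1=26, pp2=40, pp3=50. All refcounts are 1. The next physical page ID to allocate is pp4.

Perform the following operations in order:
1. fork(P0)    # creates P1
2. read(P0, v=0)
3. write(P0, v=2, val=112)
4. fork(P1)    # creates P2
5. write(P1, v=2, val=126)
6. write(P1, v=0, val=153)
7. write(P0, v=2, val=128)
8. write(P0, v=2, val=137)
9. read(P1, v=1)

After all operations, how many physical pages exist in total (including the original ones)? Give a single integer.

Op 1: fork(P0) -> P1. 4 ppages; refcounts: pp0:2 pp1:2 pp2:2 pp3:2
Op 2: read(P0, v0) -> 40. No state change.
Op 3: write(P0, v2, 112). refcount(pp2)=2>1 -> COPY to pp4. 5 ppages; refcounts: pp0:2 pp1:2 pp2:1 pp3:2 pp4:1
Op 4: fork(P1) -> P2. 5 ppages; refcounts: pp0:3 pp1:3 pp2:2 pp3:3 pp4:1
Op 5: write(P1, v2, 126). refcount(pp2)=2>1 -> COPY to pp5. 6 ppages; refcounts: pp0:3 pp1:3 pp2:1 pp3:3 pp4:1 pp5:1
Op 6: write(P1, v0, 153). refcount(pp0)=3>1 -> COPY to pp6. 7 ppages; refcounts: pp0:2 pp1:3 pp2:1 pp3:3 pp4:1 pp5:1 pp6:1
Op 7: write(P0, v2, 128). refcount(pp4)=1 -> write in place. 7 ppages; refcounts: pp0:2 pp1:3 pp2:1 pp3:3 pp4:1 pp5:1 pp6:1
Op 8: write(P0, v2, 137). refcount(pp4)=1 -> write in place. 7 ppages; refcounts: pp0:2 pp1:3 pp2:1 pp3:3 pp4:1 pp5:1 pp6:1
Op 9: read(P1, v1) -> 26. No state change.

Answer: 7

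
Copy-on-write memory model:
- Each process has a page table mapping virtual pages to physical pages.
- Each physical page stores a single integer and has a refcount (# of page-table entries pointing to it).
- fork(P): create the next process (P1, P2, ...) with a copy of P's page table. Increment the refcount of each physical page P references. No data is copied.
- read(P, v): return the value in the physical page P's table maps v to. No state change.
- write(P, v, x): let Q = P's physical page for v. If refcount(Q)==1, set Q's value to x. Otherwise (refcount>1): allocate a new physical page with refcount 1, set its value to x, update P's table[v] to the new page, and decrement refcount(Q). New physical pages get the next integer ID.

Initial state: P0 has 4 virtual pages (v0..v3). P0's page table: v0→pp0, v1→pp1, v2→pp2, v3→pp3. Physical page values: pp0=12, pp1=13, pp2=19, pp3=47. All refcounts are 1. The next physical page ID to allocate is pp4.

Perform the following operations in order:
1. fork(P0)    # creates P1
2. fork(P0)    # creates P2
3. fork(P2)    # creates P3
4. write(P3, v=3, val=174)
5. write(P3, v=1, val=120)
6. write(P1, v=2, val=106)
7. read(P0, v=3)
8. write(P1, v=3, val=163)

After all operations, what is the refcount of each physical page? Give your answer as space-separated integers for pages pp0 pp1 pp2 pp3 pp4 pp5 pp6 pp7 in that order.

Op 1: fork(P0) -> P1. 4 ppages; refcounts: pp0:2 pp1:2 pp2:2 pp3:2
Op 2: fork(P0) -> P2. 4 ppages; refcounts: pp0:3 pp1:3 pp2:3 pp3:3
Op 3: fork(P2) -> P3. 4 ppages; refcounts: pp0:4 pp1:4 pp2:4 pp3:4
Op 4: write(P3, v3, 174). refcount(pp3)=4>1 -> COPY to pp4. 5 ppages; refcounts: pp0:4 pp1:4 pp2:4 pp3:3 pp4:1
Op 5: write(P3, v1, 120). refcount(pp1)=4>1 -> COPY to pp5. 6 ppages; refcounts: pp0:4 pp1:3 pp2:4 pp3:3 pp4:1 pp5:1
Op 6: write(P1, v2, 106). refcount(pp2)=4>1 -> COPY to pp6. 7 ppages; refcounts: pp0:4 pp1:3 pp2:3 pp3:3 pp4:1 pp5:1 pp6:1
Op 7: read(P0, v3) -> 47. No state change.
Op 8: write(P1, v3, 163). refcount(pp3)=3>1 -> COPY to pp7. 8 ppages; refcounts: pp0:4 pp1:3 pp2:3 pp3:2 pp4:1 pp5:1 pp6:1 pp7:1

Answer: 4 3 3 2 1 1 1 1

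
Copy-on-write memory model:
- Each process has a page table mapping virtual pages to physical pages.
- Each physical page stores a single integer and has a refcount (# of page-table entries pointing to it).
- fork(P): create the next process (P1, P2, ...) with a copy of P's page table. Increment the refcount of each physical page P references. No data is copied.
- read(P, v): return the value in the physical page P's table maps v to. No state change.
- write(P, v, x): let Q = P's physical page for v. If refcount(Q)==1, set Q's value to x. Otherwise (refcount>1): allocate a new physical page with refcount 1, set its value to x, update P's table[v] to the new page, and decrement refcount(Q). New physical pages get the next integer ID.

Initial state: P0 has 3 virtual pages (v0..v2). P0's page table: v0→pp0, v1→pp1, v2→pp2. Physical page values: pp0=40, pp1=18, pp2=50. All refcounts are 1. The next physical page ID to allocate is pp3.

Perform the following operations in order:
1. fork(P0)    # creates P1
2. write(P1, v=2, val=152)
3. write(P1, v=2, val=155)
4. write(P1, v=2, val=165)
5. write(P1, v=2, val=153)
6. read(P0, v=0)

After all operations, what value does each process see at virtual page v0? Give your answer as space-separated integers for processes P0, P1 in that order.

Answer: 40 40

Derivation:
Op 1: fork(P0) -> P1. 3 ppages; refcounts: pp0:2 pp1:2 pp2:2
Op 2: write(P1, v2, 152). refcount(pp2)=2>1 -> COPY to pp3. 4 ppages; refcounts: pp0:2 pp1:2 pp2:1 pp3:1
Op 3: write(P1, v2, 155). refcount(pp3)=1 -> write in place. 4 ppages; refcounts: pp0:2 pp1:2 pp2:1 pp3:1
Op 4: write(P1, v2, 165). refcount(pp3)=1 -> write in place. 4 ppages; refcounts: pp0:2 pp1:2 pp2:1 pp3:1
Op 5: write(P1, v2, 153). refcount(pp3)=1 -> write in place. 4 ppages; refcounts: pp0:2 pp1:2 pp2:1 pp3:1
Op 6: read(P0, v0) -> 40. No state change.
P0: v0 -> pp0 = 40
P1: v0 -> pp0 = 40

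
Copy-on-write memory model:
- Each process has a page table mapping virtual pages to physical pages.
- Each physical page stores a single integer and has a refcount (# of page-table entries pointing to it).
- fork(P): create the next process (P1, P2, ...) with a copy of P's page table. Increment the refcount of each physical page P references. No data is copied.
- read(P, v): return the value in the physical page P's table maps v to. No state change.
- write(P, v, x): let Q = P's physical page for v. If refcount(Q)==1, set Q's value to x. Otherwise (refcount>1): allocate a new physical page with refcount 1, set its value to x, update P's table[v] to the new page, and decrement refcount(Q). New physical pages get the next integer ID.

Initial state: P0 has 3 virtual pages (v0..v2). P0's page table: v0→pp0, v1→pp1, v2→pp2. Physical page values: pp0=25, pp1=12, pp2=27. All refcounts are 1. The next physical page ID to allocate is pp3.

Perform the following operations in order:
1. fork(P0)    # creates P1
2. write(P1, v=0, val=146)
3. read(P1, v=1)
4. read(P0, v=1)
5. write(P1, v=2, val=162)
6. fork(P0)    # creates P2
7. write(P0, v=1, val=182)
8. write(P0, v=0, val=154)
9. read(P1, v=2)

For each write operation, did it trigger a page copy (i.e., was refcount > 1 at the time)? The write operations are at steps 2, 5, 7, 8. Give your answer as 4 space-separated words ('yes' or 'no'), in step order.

Op 1: fork(P0) -> P1. 3 ppages; refcounts: pp0:2 pp1:2 pp2:2
Op 2: write(P1, v0, 146). refcount(pp0)=2>1 -> COPY to pp3. 4 ppages; refcounts: pp0:1 pp1:2 pp2:2 pp3:1
Op 3: read(P1, v1) -> 12. No state change.
Op 4: read(P0, v1) -> 12. No state change.
Op 5: write(P1, v2, 162). refcount(pp2)=2>1 -> COPY to pp4. 5 ppages; refcounts: pp0:1 pp1:2 pp2:1 pp3:1 pp4:1
Op 6: fork(P0) -> P2. 5 ppages; refcounts: pp0:2 pp1:3 pp2:2 pp3:1 pp4:1
Op 7: write(P0, v1, 182). refcount(pp1)=3>1 -> COPY to pp5. 6 ppages; refcounts: pp0:2 pp1:2 pp2:2 pp3:1 pp4:1 pp5:1
Op 8: write(P0, v0, 154). refcount(pp0)=2>1 -> COPY to pp6. 7 ppages; refcounts: pp0:1 pp1:2 pp2:2 pp3:1 pp4:1 pp5:1 pp6:1
Op 9: read(P1, v2) -> 162. No state change.

yes yes yes yes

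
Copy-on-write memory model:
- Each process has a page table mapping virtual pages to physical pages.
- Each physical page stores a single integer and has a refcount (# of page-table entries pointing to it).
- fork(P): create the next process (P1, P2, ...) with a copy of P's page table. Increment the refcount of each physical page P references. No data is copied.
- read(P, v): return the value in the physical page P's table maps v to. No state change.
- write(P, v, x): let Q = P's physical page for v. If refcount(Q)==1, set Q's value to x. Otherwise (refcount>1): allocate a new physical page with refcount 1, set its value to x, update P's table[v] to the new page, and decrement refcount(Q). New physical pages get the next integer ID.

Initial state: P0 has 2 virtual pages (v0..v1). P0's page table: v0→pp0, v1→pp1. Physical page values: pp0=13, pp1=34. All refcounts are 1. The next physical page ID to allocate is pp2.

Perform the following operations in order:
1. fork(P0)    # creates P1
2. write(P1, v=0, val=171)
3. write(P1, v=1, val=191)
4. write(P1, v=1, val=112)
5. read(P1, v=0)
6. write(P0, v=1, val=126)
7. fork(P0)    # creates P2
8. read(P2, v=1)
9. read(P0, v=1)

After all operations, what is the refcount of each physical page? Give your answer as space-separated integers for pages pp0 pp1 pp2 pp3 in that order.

Op 1: fork(P0) -> P1. 2 ppages; refcounts: pp0:2 pp1:2
Op 2: write(P1, v0, 171). refcount(pp0)=2>1 -> COPY to pp2. 3 ppages; refcounts: pp0:1 pp1:2 pp2:1
Op 3: write(P1, v1, 191). refcount(pp1)=2>1 -> COPY to pp3. 4 ppages; refcounts: pp0:1 pp1:1 pp2:1 pp3:1
Op 4: write(P1, v1, 112). refcount(pp3)=1 -> write in place. 4 ppages; refcounts: pp0:1 pp1:1 pp2:1 pp3:1
Op 5: read(P1, v0) -> 171. No state change.
Op 6: write(P0, v1, 126). refcount(pp1)=1 -> write in place. 4 ppages; refcounts: pp0:1 pp1:1 pp2:1 pp3:1
Op 7: fork(P0) -> P2. 4 ppages; refcounts: pp0:2 pp1:2 pp2:1 pp3:1
Op 8: read(P2, v1) -> 126. No state change.
Op 9: read(P0, v1) -> 126. No state change.

Answer: 2 2 1 1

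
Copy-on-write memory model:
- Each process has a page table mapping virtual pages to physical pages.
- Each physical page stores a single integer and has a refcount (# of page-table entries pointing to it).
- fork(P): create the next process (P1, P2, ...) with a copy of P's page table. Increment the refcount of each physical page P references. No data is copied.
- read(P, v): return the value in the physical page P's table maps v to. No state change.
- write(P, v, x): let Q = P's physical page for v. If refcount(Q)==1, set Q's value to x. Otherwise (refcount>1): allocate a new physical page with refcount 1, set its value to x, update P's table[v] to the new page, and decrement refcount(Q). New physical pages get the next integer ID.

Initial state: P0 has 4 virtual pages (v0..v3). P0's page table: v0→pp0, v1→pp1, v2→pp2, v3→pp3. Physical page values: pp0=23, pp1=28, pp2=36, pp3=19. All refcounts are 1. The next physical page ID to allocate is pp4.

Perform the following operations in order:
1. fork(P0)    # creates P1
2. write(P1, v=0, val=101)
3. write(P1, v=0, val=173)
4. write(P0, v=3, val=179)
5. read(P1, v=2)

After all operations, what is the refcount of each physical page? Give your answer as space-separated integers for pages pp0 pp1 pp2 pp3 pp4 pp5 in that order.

Answer: 1 2 2 1 1 1

Derivation:
Op 1: fork(P0) -> P1. 4 ppages; refcounts: pp0:2 pp1:2 pp2:2 pp3:2
Op 2: write(P1, v0, 101). refcount(pp0)=2>1 -> COPY to pp4. 5 ppages; refcounts: pp0:1 pp1:2 pp2:2 pp3:2 pp4:1
Op 3: write(P1, v0, 173). refcount(pp4)=1 -> write in place. 5 ppages; refcounts: pp0:1 pp1:2 pp2:2 pp3:2 pp4:1
Op 4: write(P0, v3, 179). refcount(pp3)=2>1 -> COPY to pp5. 6 ppages; refcounts: pp0:1 pp1:2 pp2:2 pp3:1 pp4:1 pp5:1
Op 5: read(P1, v2) -> 36. No state change.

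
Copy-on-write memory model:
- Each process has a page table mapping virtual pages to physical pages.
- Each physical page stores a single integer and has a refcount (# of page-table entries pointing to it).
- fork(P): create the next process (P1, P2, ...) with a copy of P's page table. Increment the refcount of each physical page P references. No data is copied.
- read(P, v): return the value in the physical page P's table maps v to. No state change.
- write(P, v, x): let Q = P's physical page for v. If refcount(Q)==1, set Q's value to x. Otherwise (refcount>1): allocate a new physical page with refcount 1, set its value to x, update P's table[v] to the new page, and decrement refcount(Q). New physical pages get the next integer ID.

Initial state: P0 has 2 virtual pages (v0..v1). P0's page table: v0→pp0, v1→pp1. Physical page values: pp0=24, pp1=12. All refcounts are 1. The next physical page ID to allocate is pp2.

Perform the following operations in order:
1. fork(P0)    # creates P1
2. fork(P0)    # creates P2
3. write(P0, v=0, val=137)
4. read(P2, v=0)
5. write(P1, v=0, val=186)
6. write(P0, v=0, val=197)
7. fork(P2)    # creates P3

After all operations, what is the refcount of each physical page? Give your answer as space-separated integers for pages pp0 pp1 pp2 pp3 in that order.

Op 1: fork(P0) -> P1. 2 ppages; refcounts: pp0:2 pp1:2
Op 2: fork(P0) -> P2. 2 ppages; refcounts: pp0:3 pp1:3
Op 3: write(P0, v0, 137). refcount(pp0)=3>1 -> COPY to pp2. 3 ppages; refcounts: pp0:2 pp1:3 pp2:1
Op 4: read(P2, v0) -> 24. No state change.
Op 5: write(P1, v0, 186). refcount(pp0)=2>1 -> COPY to pp3. 4 ppages; refcounts: pp0:1 pp1:3 pp2:1 pp3:1
Op 6: write(P0, v0, 197). refcount(pp2)=1 -> write in place. 4 ppages; refcounts: pp0:1 pp1:3 pp2:1 pp3:1
Op 7: fork(P2) -> P3. 4 ppages; refcounts: pp0:2 pp1:4 pp2:1 pp3:1

Answer: 2 4 1 1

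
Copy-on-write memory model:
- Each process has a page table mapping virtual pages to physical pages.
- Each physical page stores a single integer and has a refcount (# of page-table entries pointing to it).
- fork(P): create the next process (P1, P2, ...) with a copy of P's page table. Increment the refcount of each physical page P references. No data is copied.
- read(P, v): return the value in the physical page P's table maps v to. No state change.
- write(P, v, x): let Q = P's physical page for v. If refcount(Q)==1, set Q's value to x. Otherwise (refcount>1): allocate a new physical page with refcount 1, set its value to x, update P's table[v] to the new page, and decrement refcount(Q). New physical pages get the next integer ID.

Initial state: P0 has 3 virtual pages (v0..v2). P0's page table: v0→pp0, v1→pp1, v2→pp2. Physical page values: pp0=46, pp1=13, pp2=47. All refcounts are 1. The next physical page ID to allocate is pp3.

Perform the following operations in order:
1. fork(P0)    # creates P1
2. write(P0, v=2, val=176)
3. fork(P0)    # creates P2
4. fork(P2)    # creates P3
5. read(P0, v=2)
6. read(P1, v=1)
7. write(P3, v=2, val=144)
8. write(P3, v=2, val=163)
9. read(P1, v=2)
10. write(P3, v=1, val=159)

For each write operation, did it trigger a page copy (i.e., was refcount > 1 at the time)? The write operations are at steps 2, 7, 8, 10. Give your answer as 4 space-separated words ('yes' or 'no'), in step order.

Op 1: fork(P0) -> P1. 3 ppages; refcounts: pp0:2 pp1:2 pp2:2
Op 2: write(P0, v2, 176). refcount(pp2)=2>1 -> COPY to pp3. 4 ppages; refcounts: pp0:2 pp1:2 pp2:1 pp3:1
Op 3: fork(P0) -> P2. 4 ppages; refcounts: pp0:3 pp1:3 pp2:1 pp3:2
Op 4: fork(P2) -> P3. 4 ppages; refcounts: pp0:4 pp1:4 pp2:1 pp3:3
Op 5: read(P0, v2) -> 176. No state change.
Op 6: read(P1, v1) -> 13. No state change.
Op 7: write(P3, v2, 144). refcount(pp3)=3>1 -> COPY to pp4. 5 ppages; refcounts: pp0:4 pp1:4 pp2:1 pp3:2 pp4:1
Op 8: write(P3, v2, 163). refcount(pp4)=1 -> write in place. 5 ppages; refcounts: pp0:4 pp1:4 pp2:1 pp3:2 pp4:1
Op 9: read(P1, v2) -> 47. No state change.
Op 10: write(P3, v1, 159). refcount(pp1)=4>1 -> COPY to pp5. 6 ppages; refcounts: pp0:4 pp1:3 pp2:1 pp3:2 pp4:1 pp5:1

yes yes no yes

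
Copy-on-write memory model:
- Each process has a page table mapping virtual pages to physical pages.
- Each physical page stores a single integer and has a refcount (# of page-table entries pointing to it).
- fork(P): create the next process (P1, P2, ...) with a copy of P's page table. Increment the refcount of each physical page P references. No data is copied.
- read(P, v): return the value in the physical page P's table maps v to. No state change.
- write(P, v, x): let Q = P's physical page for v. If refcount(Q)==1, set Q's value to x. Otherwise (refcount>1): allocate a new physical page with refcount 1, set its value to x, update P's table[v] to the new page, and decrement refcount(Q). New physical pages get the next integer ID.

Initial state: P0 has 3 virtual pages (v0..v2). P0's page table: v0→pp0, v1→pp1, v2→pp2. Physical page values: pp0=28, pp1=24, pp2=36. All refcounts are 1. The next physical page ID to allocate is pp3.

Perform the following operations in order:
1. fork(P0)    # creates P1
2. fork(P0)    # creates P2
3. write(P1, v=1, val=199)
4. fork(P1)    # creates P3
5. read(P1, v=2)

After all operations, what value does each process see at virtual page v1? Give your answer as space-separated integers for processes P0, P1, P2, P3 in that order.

Answer: 24 199 24 199

Derivation:
Op 1: fork(P0) -> P1. 3 ppages; refcounts: pp0:2 pp1:2 pp2:2
Op 2: fork(P0) -> P2. 3 ppages; refcounts: pp0:3 pp1:3 pp2:3
Op 3: write(P1, v1, 199). refcount(pp1)=3>1 -> COPY to pp3. 4 ppages; refcounts: pp0:3 pp1:2 pp2:3 pp3:1
Op 4: fork(P1) -> P3. 4 ppages; refcounts: pp0:4 pp1:2 pp2:4 pp3:2
Op 5: read(P1, v2) -> 36. No state change.
P0: v1 -> pp1 = 24
P1: v1 -> pp3 = 199
P2: v1 -> pp1 = 24
P3: v1 -> pp3 = 199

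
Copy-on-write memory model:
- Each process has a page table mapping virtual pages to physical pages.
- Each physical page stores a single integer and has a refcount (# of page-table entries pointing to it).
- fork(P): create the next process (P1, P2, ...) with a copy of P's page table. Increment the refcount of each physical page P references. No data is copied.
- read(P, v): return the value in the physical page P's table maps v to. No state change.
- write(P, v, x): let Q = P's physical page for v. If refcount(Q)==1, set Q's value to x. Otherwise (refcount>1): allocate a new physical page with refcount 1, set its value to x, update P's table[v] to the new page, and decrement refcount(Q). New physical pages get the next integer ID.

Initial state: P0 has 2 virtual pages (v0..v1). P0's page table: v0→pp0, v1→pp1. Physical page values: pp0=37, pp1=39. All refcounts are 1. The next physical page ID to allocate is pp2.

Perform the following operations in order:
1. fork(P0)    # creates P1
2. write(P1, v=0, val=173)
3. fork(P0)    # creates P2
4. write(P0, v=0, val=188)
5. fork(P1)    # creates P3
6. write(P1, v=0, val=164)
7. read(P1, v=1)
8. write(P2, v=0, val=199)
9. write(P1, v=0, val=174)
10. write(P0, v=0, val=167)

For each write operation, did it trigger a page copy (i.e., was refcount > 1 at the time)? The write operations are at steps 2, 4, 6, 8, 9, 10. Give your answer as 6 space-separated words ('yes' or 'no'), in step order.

Op 1: fork(P0) -> P1. 2 ppages; refcounts: pp0:2 pp1:2
Op 2: write(P1, v0, 173). refcount(pp0)=2>1 -> COPY to pp2. 3 ppages; refcounts: pp0:1 pp1:2 pp2:1
Op 3: fork(P0) -> P2. 3 ppages; refcounts: pp0:2 pp1:3 pp2:1
Op 4: write(P0, v0, 188). refcount(pp0)=2>1 -> COPY to pp3. 4 ppages; refcounts: pp0:1 pp1:3 pp2:1 pp3:1
Op 5: fork(P1) -> P3. 4 ppages; refcounts: pp0:1 pp1:4 pp2:2 pp3:1
Op 6: write(P1, v0, 164). refcount(pp2)=2>1 -> COPY to pp4. 5 ppages; refcounts: pp0:1 pp1:4 pp2:1 pp3:1 pp4:1
Op 7: read(P1, v1) -> 39. No state change.
Op 8: write(P2, v0, 199). refcount(pp0)=1 -> write in place. 5 ppages; refcounts: pp0:1 pp1:4 pp2:1 pp3:1 pp4:1
Op 9: write(P1, v0, 174). refcount(pp4)=1 -> write in place. 5 ppages; refcounts: pp0:1 pp1:4 pp2:1 pp3:1 pp4:1
Op 10: write(P0, v0, 167). refcount(pp3)=1 -> write in place. 5 ppages; refcounts: pp0:1 pp1:4 pp2:1 pp3:1 pp4:1

yes yes yes no no no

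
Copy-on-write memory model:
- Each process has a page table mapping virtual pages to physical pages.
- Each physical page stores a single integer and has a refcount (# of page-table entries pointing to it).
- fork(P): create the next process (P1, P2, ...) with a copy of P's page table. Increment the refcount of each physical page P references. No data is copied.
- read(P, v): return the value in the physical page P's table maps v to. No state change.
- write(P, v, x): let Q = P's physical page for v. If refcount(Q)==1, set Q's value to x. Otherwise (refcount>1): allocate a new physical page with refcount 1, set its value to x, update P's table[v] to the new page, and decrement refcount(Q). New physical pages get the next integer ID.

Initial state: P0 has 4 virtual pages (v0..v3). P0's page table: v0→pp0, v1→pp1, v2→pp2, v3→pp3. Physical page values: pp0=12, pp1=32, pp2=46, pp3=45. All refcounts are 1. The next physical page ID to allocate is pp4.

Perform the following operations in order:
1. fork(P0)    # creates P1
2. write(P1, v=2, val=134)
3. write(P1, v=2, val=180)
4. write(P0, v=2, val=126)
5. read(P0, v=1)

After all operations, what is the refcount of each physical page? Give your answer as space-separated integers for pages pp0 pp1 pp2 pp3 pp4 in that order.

Answer: 2 2 1 2 1

Derivation:
Op 1: fork(P0) -> P1. 4 ppages; refcounts: pp0:2 pp1:2 pp2:2 pp3:2
Op 2: write(P1, v2, 134). refcount(pp2)=2>1 -> COPY to pp4. 5 ppages; refcounts: pp0:2 pp1:2 pp2:1 pp3:2 pp4:1
Op 3: write(P1, v2, 180). refcount(pp4)=1 -> write in place. 5 ppages; refcounts: pp0:2 pp1:2 pp2:1 pp3:2 pp4:1
Op 4: write(P0, v2, 126). refcount(pp2)=1 -> write in place. 5 ppages; refcounts: pp0:2 pp1:2 pp2:1 pp3:2 pp4:1
Op 5: read(P0, v1) -> 32. No state change.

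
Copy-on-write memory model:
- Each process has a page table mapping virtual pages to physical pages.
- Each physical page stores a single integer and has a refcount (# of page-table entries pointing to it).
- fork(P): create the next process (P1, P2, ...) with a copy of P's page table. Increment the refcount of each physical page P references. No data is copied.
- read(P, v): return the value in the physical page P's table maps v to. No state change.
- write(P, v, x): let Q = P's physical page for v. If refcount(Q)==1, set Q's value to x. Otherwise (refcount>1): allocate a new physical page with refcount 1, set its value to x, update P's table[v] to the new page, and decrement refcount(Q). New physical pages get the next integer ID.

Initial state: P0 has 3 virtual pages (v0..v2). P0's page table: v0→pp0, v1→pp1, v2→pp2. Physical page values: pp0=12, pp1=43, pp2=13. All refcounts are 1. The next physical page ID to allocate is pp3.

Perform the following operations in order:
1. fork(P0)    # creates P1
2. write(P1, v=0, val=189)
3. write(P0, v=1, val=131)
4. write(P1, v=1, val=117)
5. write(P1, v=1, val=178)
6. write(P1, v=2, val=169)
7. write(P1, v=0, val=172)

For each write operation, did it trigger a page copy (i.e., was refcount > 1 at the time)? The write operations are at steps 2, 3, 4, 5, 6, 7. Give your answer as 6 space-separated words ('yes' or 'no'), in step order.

Op 1: fork(P0) -> P1. 3 ppages; refcounts: pp0:2 pp1:2 pp2:2
Op 2: write(P1, v0, 189). refcount(pp0)=2>1 -> COPY to pp3. 4 ppages; refcounts: pp0:1 pp1:2 pp2:2 pp3:1
Op 3: write(P0, v1, 131). refcount(pp1)=2>1 -> COPY to pp4. 5 ppages; refcounts: pp0:1 pp1:1 pp2:2 pp3:1 pp4:1
Op 4: write(P1, v1, 117). refcount(pp1)=1 -> write in place. 5 ppages; refcounts: pp0:1 pp1:1 pp2:2 pp3:1 pp4:1
Op 5: write(P1, v1, 178). refcount(pp1)=1 -> write in place. 5 ppages; refcounts: pp0:1 pp1:1 pp2:2 pp3:1 pp4:1
Op 6: write(P1, v2, 169). refcount(pp2)=2>1 -> COPY to pp5. 6 ppages; refcounts: pp0:1 pp1:1 pp2:1 pp3:1 pp4:1 pp5:1
Op 7: write(P1, v0, 172). refcount(pp3)=1 -> write in place. 6 ppages; refcounts: pp0:1 pp1:1 pp2:1 pp3:1 pp4:1 pp5:1

yes yes no no yes no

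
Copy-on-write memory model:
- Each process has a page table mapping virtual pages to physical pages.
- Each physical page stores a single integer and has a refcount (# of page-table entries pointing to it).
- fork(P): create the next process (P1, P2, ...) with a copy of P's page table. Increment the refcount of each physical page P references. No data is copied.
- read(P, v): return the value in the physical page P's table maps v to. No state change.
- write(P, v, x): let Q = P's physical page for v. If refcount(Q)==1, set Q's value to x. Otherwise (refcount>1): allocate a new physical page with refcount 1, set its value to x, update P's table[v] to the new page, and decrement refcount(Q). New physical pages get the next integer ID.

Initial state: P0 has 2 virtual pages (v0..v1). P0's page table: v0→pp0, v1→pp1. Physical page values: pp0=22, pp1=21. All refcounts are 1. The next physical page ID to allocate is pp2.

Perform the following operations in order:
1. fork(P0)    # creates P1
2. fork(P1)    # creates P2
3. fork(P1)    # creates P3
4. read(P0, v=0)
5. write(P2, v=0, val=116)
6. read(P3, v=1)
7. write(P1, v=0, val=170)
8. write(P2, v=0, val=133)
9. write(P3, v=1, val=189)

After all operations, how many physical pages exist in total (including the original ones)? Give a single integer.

Answer: 5

Derivation:
Op 1: fork(P0) -> P1. 2 ppages; refcounts: pp0:2 pp1:2
Op 2: fork(P1) -> P2. 2 ppages; refcounts: pp0:3 pp1:3
Op 3: fork(P1) -> P3. 2 ppages; refcounts: pp0:4 pp1:4
Op 4: read(P0, v0) -> 22. No state change.
Op 5: write(P2, v0, 116). refcount(pp0)=4>1 -> COPY to pp2. 3 ppages; refcounts: pp0:3 pp1:4 pp2:1
Op 6: read(P3, v1) -> 21. No state change.
Op 7: write(P1, v0, 170). refcount(pp0)=3>1 -> COPY to pp3. 4 ppages; refcounts: pp0:2 pp1:4 pp2:1 pp3:1
Op 8: write(P2, v0, 133). refcount(pp2)=1 -> write in place. 4 ppages; refcounts: pp0:2 pp1:4 pp2:1 pp3:1
Op 9: write(P3, v1, 189). refcount(pp1)=4>1 -> COPY to pp4. 5 ppages; refcounts: pp0:2 pp1:3 pp2:1 pp3:1 pp4:1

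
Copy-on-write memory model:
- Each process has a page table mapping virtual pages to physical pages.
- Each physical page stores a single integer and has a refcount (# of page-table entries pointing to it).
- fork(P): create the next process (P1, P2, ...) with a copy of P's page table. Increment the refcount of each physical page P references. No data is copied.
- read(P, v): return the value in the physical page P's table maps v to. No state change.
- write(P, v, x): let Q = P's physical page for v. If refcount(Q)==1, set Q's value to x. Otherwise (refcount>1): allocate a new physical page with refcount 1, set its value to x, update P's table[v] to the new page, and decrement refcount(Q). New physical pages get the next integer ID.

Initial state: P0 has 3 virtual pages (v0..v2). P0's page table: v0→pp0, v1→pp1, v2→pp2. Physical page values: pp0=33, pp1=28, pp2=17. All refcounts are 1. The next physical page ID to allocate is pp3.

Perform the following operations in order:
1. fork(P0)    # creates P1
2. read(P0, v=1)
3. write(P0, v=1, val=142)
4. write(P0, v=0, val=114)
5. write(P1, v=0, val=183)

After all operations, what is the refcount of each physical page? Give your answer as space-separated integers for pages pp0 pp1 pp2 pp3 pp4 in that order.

Answer: 1 1 2 1 1

Derivation:
Op 1: fork(P0) -> P1. 3 ppages; refcounts: pp0:2 pp1:2 pp2:2
Op 2: read(P0, v1) -> 28. No state change.
Op 3: write(P0, v1, 142). refcount(pp1)=2>1 -> COPY to pp3. 4 ppages; refcounts: pp0:2 pp1:1 pp2:2 pp3:1
Op 4: write(P0, v0, 114). refcount(pp0)=2>1 -> COPY to pp4. 5 ppages; refcounts: pp0:1 pp1:1 pp2:2 pp3:1 pp4:1
Op 5: write(P1, v0, 183). refcount(pp0)=1 -> write in place. 5 ppages; refcounts: pp0:1 pp1:1 pp2:2 pp3:1 pp4:1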